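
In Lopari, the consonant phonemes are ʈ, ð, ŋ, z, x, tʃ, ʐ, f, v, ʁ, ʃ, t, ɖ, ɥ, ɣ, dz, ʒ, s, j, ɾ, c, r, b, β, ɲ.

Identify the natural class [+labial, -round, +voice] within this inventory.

v, b, β

Checking each segment against [+labial], [-round], [+voice]: /v/ (voiced labiodental fricative), /b/ (voiced bilabial stop), /β/ (voiced bilabial fricative) satisfy every feature; every other segment in the inventory fails at least one.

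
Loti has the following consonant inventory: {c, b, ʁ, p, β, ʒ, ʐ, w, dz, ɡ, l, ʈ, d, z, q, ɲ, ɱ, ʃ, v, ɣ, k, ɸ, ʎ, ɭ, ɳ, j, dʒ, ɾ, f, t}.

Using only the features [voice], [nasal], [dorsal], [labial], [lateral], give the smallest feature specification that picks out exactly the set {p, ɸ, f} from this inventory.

Every target segment is [-voice], [+labial]; each remaining inventory member fails at least one of these. Each conjunct is needed — [+labial] alone would also admit /b, β, w, ɱ, …/; [-voice] alone would also admit /c, ʈ, q, ʃ, …/ — and no other single listed feature has exactly this extension, so two is the minimum.

[-voice, +labial]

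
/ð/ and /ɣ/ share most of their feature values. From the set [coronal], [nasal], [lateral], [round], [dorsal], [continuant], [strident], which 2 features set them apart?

/ð/ is the voiced dental fricative and /ɣ/ is the voiced velar fricative. Both are [−nasal], [−lateral], [−round], [+continuant], [−strident]. /ð/ is [+coronal] while /ɣ/ is [−coronal]; /ð/ is [−dorsal] while /ɣ/ is [+dorsal], so the distinguishing features are [coronal], [dorsal].

[coronal], [dorsal]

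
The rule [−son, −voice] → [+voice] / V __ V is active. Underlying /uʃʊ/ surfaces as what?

/ʃ/ satisfies [−son, −voice] and sits in V __ V. The [+voice] counterpart of the voiceless postalveolar fricative is /ʒ/. Other segments in /uʃʊ/ either fail the structural description or are not in the environment, so the surface form is [uʒʊ].

[uʒʊ]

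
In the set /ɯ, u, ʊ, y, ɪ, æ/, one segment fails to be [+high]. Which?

æ

Every segment except /æ/ is [+high]. /æ/ (low front unrounded vowel) is [-high], so it is the exception.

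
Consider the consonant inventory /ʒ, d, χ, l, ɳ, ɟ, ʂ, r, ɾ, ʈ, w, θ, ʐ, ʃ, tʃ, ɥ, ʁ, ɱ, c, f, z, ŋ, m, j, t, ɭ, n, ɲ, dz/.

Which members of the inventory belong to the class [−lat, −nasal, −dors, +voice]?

Eliminate segments failing any feature: /χ, ɟ, w, ɥ, ʁ, c, j/ are [+dorsal]; /l, ɭ/ are [+lateral]; /ɳ, ɱ, ŋ, m, n, ɲ/ are [+nasal]; /ʂ, ʈ, θ, ʃ, tʃ, f, t/ are [−voice]. The remaining /ʒ, d, r, ɾ, ʐ, z, dz/ satisfy [−lateral], [−nasal], [−dorsal], [+voice].

ʒ, d, r, ɾ, ʐ, z, dz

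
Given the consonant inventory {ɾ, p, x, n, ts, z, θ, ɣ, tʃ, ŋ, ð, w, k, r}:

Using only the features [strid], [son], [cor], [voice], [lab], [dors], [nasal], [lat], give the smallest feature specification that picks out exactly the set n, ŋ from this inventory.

[+nasal]

/n, ŋ/ are exactly the [+nasal] segments in the inventory, so a single feature suffices.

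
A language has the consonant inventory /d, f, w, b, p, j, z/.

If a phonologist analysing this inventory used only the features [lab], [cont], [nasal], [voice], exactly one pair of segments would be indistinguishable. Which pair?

z, j

Both /z/ and /j/ are [−labial], [+continuant], [−nasal], [+voice]. Since the list omits [sonorant], [strident] and [dorsal] — which do distinguish the voiced alveolar fricative from the palatal glide — this pair collapses; all other pairs remain distinct.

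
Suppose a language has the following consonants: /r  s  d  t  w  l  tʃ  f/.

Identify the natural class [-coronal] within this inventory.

w, f

The feature [coronal] marks segments articulated with the tongue front (tip or blade). In this inventory /w, f/ lack that property, so they are [-coronal]; /r, s, d, t, l, tʃ/ are [+coronal].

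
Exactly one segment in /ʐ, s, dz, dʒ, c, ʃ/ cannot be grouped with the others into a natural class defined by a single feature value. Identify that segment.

/dz, dʒ, ʃ, ʐ, s/ are all [+strident], but /c/ (voiceless palatal stop) is [-strident]. No other single segment can be removed to leave a set sharing one feature value that the removed segment lacks, so /c/ is the odd one out.

c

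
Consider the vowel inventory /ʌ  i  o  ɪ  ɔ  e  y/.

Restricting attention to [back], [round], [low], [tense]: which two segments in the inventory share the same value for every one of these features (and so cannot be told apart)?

/e/ (mid front unrounded tense vowel) and /i/ (high front unrounded tense vowel) are both [-back], [-round], [-low], [+tense], so none of the listed features separates them. (They do differ in [high], which is not among the given features.) Every other pair in the inventory differs on at least one listed feature.

e, i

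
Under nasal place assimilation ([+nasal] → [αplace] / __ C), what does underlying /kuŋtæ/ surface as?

/ŋ/ sits before the [+coronal] consonant /t/, so it takes on [+coronal] and surfaces as /n/. The rest of the form is unaffected: [kuntæ].

[kuntæ]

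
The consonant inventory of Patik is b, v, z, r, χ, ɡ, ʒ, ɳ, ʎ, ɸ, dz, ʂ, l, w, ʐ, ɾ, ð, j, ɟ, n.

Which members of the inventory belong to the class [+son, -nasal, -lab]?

The [+sonorant] segments are /r, ɳ, ʎ, l, w, ɾ, j, n/.
Within that set, [-nasal] gives /r, ʎ, l, w, ɾ, j/.
Of those, [-labial] leaves /r, ʎ, l, ɾ, j/.

r, ʎ, l, ɾ, j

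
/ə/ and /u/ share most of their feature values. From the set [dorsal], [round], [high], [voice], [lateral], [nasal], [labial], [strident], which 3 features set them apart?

[labial], [round], [high]

The two segments share [+dorsal], [+voice], [−lateral], [−nasal], [−strident]. The only features from the list on which they differ: /ə/ is [−labial] while /u/ is [+labial]; /ə/ is [−round] while /u/ is [+round]; /ə/ is [−high] while /u/ is [+high].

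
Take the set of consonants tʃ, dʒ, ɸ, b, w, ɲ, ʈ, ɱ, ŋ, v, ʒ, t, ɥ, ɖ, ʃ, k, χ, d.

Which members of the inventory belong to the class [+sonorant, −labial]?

Checking each segment against [+sonorant], [−labial]: /ɲ/ (palatal nasal), /ŋ/ (velar nasal) satisfy every feature; every other segment in the inventory fails at least one.

ɲ, ŋ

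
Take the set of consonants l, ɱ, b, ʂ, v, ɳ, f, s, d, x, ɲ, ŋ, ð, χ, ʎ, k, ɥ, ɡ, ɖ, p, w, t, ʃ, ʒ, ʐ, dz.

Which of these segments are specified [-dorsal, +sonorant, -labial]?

l, ɳ

Eliminate segments failing any feature: /ɱ/ is [+labial]; /b, ʂ, v, f, s, d, ð, ɖ, p, t, ʃ, ʒ, ʐ, dz/ are [-sonorant]; /x, ɲ, ŋ, χ, ʎ, k, ɥ, ɡ, w/ are [+dorsal]. The remaining /l, ɳ/ satisfy [-dorsal], [+sonorant], [-labial].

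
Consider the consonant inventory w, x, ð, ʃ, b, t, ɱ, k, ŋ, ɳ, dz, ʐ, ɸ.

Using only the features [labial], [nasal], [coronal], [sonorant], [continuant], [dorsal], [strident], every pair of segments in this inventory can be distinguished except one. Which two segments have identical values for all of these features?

On the given features, /ʃ/ and /ʐ/ have an identical profile: [−labial], [−nasal], [+coronal], [−sonorant], [+continuant], [−dorsal], [+strident]. No other two segments in the inventory coincide on all 7 features. (They do differ in [voice] and [distributed], which are not among the given features.)

ʃ, ʐ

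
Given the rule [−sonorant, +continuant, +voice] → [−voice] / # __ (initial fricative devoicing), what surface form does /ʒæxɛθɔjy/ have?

[ʃæxɛθɔjy]

Only the initial segment /ʒ/ is both word-initial and matches the structural description. It is a voiced postalveolar fricative, so [−sonorant, +continuant, +voice] holds; changing it to [−voice] with all other features held fixed yields /ʃ/ (voiceless postalveolar fricative). No other segment meets both the structural description and the environment, so the output is [ʃæxɛθɔjy].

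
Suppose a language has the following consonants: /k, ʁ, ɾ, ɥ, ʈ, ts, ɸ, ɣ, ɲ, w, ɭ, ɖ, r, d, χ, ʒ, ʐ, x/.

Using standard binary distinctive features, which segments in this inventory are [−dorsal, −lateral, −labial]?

ɾ, ʈ, ts, ɖ, r, d, ʒ, ʐ

Eliminate segments failing any feature: /k, ʁ, ɥ, ɣ, ɲ, w, χ, x/ are [+dorsal]; /ɸ/ is [+labial]; /ɭ/ is [+lateral]. The remaining /ɾ, ʈ, ts, ɖ, r, d, ʒ, ʐ/ satisfy [−dorsal], [−lateral], [−labial].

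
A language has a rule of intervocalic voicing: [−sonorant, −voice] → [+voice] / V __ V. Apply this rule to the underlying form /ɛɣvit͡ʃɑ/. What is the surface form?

/t͡ʃ/ satisfies [−sonorant, −voice] and sits in V __ V. The [+voice] counterpart of the voiceless postalveolar affricate is /d͡ʒ/. Other segments in /ɛɣvit͡ʃɑ/ either fail the structural description or are not in the environment, so the surface form is [ɛɣvid͡ʒɑ].

[ɛɣvid͡ʒɑ]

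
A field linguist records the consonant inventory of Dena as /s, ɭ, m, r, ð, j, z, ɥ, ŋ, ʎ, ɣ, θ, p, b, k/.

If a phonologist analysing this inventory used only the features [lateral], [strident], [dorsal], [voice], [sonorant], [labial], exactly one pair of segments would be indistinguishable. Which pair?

On the given features, /ŋ/ and /j/ have an identical profile: [−lateral], [−strident], [+dorsal], [+voice], [+sonorant], [−labial]. No other two segments in the inventory coincide on all 6 features. (They do differ in [nasal], [continuant] and [back], which are not among the given features.)

ŋ, j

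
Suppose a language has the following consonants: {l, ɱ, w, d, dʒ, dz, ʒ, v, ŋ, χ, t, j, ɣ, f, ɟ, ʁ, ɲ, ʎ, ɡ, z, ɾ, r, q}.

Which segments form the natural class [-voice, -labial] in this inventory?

Eliminate segments failing any feature: /l, ɱ, w, d, dʒ, dz, ʒ, v, ŋ, j, ɣ, ɟ, ʁ, ɲ, ʎ, ɡ, z, ɾ, r/ are [+voice]; /f/ is [+labial]. The remaining /χ, t, q/ satisfy [-voice], [-labial].

χ, t, q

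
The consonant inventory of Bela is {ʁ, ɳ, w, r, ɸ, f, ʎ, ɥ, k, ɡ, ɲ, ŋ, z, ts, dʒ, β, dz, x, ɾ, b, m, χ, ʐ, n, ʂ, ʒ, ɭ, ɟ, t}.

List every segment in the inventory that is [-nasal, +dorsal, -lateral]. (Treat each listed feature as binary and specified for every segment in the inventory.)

ʁ, w, ɥ, k, ɡ, x, χ, ɟ

Among the inventory, the [-nasal] segments are /ʁ, w, r, ɸ, f, ʎ, ɥ, k, ɡ, z, ts, dʒ, β, dz, x, ɾ, b, χ, ʐ, ʂ, ʒ, ɭ, ɟ, t/.
Of those, [+dorsal] gives /ʁ, w, ʎ, ɥ, k, ɡ, x, χ, ɟ/.
Among these, [-lateral] leaves /ʁ, w, ɥ, k, ɡ, x, χ, ɟ/.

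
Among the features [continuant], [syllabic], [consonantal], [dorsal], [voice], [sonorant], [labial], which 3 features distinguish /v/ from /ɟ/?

[continuant], [labial], [dorsal]

The two segments share [−syllabic], [+consonantal], [+voice], [−sonorant]. The only features from the list on which they differ: /v/ is [+continuant] while /ɟ/ is [−continuant]; /v/ is [+labial] while /ɟ/ is [−labial]; /v/ is [−dorsal] while /ɟ/ is [+dorsal].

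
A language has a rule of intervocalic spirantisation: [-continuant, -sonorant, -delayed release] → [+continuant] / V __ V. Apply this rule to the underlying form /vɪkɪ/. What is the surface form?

Only /k/ occurs between two vowels (/ɪ/ __ /ɪ/) and matches the structural description. It is a voiceless velar stop, so [-continuant, -sonorant, -delayed release] holds; changing it to [+continuant] with all other features held fixed yields /x/ (voiceless velar fricative). No other segment meets both the structural description and the environment, so the output is [vɪxɪ].

[vɪxɪ]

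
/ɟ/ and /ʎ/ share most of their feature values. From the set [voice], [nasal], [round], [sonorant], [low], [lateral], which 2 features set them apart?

[sonorant], [lateral]

/ɟ/ is the voiced palatal stop and /ʎ/ is the palatal lateral approximant. Both are [+voice], [−nasal], [−round], [−low]. /ɟ/ is [−sonorant] while /ʎ/ is [+sonorant]; /ɟ/ is [−lateral] while /ʎ/ is [+lateral], so the distinguishing features are [sonorant], [lateral].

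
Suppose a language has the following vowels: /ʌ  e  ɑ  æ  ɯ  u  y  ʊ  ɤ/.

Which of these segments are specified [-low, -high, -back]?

e

Among the inventory, the [-low] segments are /ʌ, e, ɯ, u, y, ʊ, ɤ/.
Among these, [-high] gives /ʌ, e, ɤ/.
Intersecting with [-back] leaves /e/.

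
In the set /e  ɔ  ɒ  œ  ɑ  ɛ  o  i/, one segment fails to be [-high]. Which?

Every segment except /i/ is [-high]. /i/ (high front unrounded tense vowel) is [+high], so it is the exception.

i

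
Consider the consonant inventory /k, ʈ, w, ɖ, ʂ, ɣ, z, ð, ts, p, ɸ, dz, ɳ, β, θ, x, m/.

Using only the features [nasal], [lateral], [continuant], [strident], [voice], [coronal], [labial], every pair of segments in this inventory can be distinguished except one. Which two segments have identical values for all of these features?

Both /β/ and /w/ are [−nasal], [−lateral], [+continuant], [−strident], [+voice], [−coronal], [+labial]. Since the list omits [sonorant], [round] and [dorsal] — which do distinguish the voiced bilabial fricative from the labial-velar glide — this pair collapses; all other pairs remain distinct.

β, w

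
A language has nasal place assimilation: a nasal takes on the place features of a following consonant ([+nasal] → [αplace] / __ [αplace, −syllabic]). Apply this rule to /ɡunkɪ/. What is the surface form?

In /ɡunkɪ/, the nasal /n/ precedes /k/, which is [+dorsal]. The nasal assimilates in place, becoming the [+dorsal] nasal /ŋ/. The surface form is [ɡuŋkɪ].

[ɡuŋkɪ]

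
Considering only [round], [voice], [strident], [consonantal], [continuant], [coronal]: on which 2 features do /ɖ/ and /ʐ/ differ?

[continuant], [strident]

The two segments share [−round], [+voice], [+consonantal], [+coronal]. The only features from the list on which they differ: /ɖ/ is [−continuant] while /ʐ/ is [+continuant]; /ɖ/ is [−strident] while /ʐ/ is [+strident].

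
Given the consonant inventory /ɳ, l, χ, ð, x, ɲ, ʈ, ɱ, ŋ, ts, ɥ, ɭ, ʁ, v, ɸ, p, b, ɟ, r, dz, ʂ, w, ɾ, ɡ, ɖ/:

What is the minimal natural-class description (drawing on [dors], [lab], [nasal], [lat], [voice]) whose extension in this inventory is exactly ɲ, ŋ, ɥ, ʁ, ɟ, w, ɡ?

The class [+voice], [+dorsal] has exactly /ɲ, ŋ, ɥ, ʁ, ɟ, w, ɡ/ as its extension in this inventory. No smaller conjunction from the listed features achieves this: [+dorsal] alone would also admit /χ, x/; [+voice] alone would also admit /ɳ, l, ð, ɱ, …/; and checking the remaining single features turns up none with this extension.

[+voice, +dors]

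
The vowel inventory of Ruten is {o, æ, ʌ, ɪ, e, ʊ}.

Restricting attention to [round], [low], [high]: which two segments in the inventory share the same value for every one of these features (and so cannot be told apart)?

/ʌ/ (mid back unrounded lax vowel) and /e/ (mid front unrounded tense vowel) are both [-round], [-low], [-high], so none of the listed features separates them. (They do differ in [back] and [tense], which are not among the given features.) Every other pair in the inventory differs on at least one listed feature.

ʌ, e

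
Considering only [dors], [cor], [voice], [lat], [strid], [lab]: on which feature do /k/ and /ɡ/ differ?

[voice]

/k/ (voiceless velar stop) and /ɡ/ (voiced velar stop) agree on [+dorsal], [-coronal], [-lateral], [-strident], [-labial]. They differ on [voice] (/k/ [-], /ɡ/ [+]).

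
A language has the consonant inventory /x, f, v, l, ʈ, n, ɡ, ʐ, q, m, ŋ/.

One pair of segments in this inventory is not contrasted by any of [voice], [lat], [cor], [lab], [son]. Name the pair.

q, x

/q/ (voiceless uvular stop) and /x/ (voiceless velar fricative) are both [−voice], [−lateral], [−coronal], [−labial], [−sonorant], so none of the listed features separates them. (They do differ in [continuant] and [high], which are not among the given features.) Every other pair in the inventory differs on at least one listed feature.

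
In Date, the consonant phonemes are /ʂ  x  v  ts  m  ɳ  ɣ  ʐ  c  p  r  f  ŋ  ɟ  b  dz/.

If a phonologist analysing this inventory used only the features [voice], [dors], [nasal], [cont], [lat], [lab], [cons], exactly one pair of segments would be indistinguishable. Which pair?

/ʐ/ (voiced retroflex fricative) and /r/ (alveolar trill) are both [+voice], [-dorsal], [-nasal], [+continuant], [-lateral], [-labial], [+consonantal], so none of the listed features separates them. (They do differ in [sonorant], [strident] and [anterior], which are not among the given features.) Every other pair in the inventory differs on at least one listed feature.

ʐ, r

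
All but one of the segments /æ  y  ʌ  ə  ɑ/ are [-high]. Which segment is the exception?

y

/y/ is the high front rounded tense vowel, which is [+high]; the rest — /ʌ, ɑ, ə, æ/ — are [-high].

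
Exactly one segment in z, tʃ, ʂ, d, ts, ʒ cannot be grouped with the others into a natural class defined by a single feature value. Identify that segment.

[strident] groups all but one: /ʂ, ts, z, ʒ, tʃ/ share [+strident] while /d/ (voiced alveolar stop) alone is [-strident]. Removing any other segment would not leave a single-feature class that excludes it.

d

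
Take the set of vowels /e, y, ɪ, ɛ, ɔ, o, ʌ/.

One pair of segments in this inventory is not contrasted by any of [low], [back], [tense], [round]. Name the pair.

Both /ɪ/ and /ɛ/ are [−low], [−back], [−tense], [−round]. Since the list omits [high] — which does distinguish the high front unrounded lax vowel from the mid front unrounded lax vowel — this pair collapses; all other pairs remain distinct.

ɪ, ɛ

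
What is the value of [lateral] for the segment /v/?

[−lateral]

/v/ is the voiced labiodental fricative. The feature [lateral] marks segments produced with airflow around the side(s) of the tongue; /v/ lacks this property, so it is [−lateral].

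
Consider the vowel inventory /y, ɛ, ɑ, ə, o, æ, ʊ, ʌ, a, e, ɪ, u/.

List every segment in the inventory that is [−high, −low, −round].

ɛ, ə, ʌ, e

Checking each segment against [−high], [−low], [−round]: /ɛ/ (mid front unrounded lax vowel), /ə/ (mid central vowel (schwa)), /ʌ/ (mid back unrounded lax vowel), /e/ (mid front unrounded tense vowel) satisfy every feature; every other segment in the inventory fails at least one.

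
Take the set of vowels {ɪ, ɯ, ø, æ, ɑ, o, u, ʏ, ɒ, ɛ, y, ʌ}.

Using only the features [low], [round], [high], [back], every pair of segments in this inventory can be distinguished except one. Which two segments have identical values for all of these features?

y, ʏ

On the given features, /y/ and /ʏ/ have an identical profile: [−low], [+round], [+high], [−back]. No other two segments in the inventory coincide on all 4 features. (They do differ in [tense], which is not among the given features.)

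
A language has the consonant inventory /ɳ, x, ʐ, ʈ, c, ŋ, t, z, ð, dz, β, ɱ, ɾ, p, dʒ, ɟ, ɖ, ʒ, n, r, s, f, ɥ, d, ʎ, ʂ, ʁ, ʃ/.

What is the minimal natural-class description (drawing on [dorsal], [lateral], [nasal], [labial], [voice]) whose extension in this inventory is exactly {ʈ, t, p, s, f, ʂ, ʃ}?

/ʈ, t, p, s, f, ʂ, ʃ/ are all [-voice], [-dorsal], and no other segment in the inventory matches both values. Dropping any one of them over-generates: [-dorsal] alone would also admit /ɳ, ʐ, z, ð, …/; [-voice] alone would also admit /x, c/. No other single listed feature picks out exactly this set either, so fewer than two features will not do.

[-voice, -dorsal]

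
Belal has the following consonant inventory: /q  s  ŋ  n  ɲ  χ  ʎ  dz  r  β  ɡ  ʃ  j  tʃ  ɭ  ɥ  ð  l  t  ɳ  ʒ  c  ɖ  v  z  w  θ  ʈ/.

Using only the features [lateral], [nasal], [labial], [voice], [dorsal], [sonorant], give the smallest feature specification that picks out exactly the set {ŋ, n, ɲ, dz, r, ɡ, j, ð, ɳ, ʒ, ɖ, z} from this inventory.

[+voice, -lateral, -labial]

Every target segment is [+voice], [-lateral], [-labial]; each remaining inventory member fails at least one of these. Each conjunct is needed — [-lateral, -labial] alone would also admit /q, s, χ, ʃ, …/; [+voice, -labial] alone would also admit /ʎ, ɭ, l/; [+voice, -lateral] alone would also admit /β, ɥ, v, w/ — and no other combination of two listed features has exactly this extension, so three is the minimum.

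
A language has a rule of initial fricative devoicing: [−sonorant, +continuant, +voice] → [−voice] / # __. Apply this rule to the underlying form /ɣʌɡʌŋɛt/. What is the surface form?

[xʌɡʌŋɛt]

/ɣ/ satisfies [−sonorant, +continuant, +voice] and sits in # __. The [−voice] counterpart of the voiced velar fricative is /x/. Other segments in /ɣʌɡʌŋɛt/ either fail the structural description or are not in the environment, so the surface form is [xʌɡʌŋɛt].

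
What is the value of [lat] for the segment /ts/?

[-lateral]

/ts/ is the voiceless alveolar affricate, hence [-lateral].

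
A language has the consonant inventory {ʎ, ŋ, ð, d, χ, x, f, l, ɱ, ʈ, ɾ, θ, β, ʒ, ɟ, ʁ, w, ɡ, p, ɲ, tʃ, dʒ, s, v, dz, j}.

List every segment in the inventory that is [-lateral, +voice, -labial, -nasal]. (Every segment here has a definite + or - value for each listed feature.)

Among the inventory, the [-lateral] segments are /ŋ, ð, d, χ, x, f, ɱ, ʈ, ɾ, θ, β, ʒ, ɟ, ʁ, w, ɡ, p, ɲ, tʃ, dʒ, s, v, dz, j/.
Of those, [+voice] gives /ŋ, ð, d, ɱ, ɾ, β, ʒ, ɟ, ʁ, w, ɡ, ɲ, dʒ, v, dz, j/.
Then [-labial] gives /ŋ, ð, d, ɾ, ʒ, ɟ, ʁ, ɡ, ɲ, dʒ, dz, j/.
Among these, [-nasal] leaves /ð, d, ɾ, ʒ, ɟ, ʁ, ɡ, dʒ, dz, j/.

ð, d, ɾ, ʒ, ɟ, ʁ, ɡ, dʒ, dz, j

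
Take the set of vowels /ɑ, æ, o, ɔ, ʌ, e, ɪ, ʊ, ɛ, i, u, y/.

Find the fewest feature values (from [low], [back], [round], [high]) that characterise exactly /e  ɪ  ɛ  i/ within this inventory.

[−low, −back, −round]

Every target segment is [−low], [−back], [−round]; each remaining inventory member fails at least one of these. Each conjunct is needed — [−back, −round] alone would also admit /æ/; [−low, −round] alone would also admit /ʌ/; [−low, −back] alone would also admit /y/ — and no other combination of two listed features has exactly this extension, so three is the minimum.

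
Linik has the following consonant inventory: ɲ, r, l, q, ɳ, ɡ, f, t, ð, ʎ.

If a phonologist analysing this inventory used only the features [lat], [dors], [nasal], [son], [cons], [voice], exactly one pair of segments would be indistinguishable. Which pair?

f, t

/f/ (voiceless labiodental fricative) and /t/ (voiceless alveolar stop) are both [−lateral], [−dorsal], [−nasal], [−sonorant], [+consonantal], [−voice], so none of the listed features separates them. (They do differ in [continuant], [labial] and [coronal], which are not among the given features.) Every other pair in the inventory differs on at least one listed feature.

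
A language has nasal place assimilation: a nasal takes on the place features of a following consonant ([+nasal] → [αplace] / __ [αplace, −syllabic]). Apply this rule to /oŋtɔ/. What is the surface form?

The only nasal preceding a consonant is /ŋ/ before /t/. /t/ is [+coronal], so /ŋ/ → /n/, giving [ontɔ].

[ontɔ]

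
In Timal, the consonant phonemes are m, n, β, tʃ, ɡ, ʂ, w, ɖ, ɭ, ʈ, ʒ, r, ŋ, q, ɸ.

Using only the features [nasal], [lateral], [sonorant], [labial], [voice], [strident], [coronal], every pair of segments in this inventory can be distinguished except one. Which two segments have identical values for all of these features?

/ʂ/ (voiceless retroflex fricative) and /tʃ/ (voiceless postalveolar affricate) are both [−nasal], [−lateral], [−sonorant], [−labial], [−voice], [+strident], [+coronal], so none of the listed features separates them. (They do differ in [continuant] and [distributed], which are not among the given features.) Every other pair in the inventory differs on at least one listed feature.

ʂ, tʃ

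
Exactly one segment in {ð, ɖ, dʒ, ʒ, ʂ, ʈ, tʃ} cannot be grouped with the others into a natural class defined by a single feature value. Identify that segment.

ð

The remaining segments after removing /ð/ share [-anterior]; /ð/ (voiced dental fricative) is [+anterior]. For every other candidate removal, the leftover set fails to share any single feature value that the removed segment lacks.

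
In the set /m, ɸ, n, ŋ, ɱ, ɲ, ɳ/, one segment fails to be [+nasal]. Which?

ɸ

/ɸ/ is the voiceless bilabial fricative, which is [-nasal]; the rest — /ɲ, m, n, ɱ, ŋ, ɳ/ — are [+nasal].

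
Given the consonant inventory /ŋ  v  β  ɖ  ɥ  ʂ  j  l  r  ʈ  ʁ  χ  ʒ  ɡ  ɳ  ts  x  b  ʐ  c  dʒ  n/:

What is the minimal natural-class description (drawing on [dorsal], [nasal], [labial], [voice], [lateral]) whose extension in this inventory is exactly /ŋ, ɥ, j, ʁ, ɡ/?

Every target segment is [+voice], [+dorsal]; each remaining inventory member fails at least one of these. Each conjunct is needed — [+dorsal] alone would also admit /χ, x, c/; [+voice] alone would also admit /v, β, ɖ, l, …/ — and no other single listed feature has exactly this extension, so two is the minimum.

[+voice, +dorsal]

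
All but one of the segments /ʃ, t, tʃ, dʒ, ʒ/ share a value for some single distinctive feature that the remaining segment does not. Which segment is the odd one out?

t

[anterior] (equivalently [strident], [distributed]) groups all but one: /ʃ, dʒ, tʃ, ʒ/ share [-anterior] while /t/ (voiceless alveolar stop) alone is [+anterior]. Removing any other segment would not leave a single-feature class that excludes it.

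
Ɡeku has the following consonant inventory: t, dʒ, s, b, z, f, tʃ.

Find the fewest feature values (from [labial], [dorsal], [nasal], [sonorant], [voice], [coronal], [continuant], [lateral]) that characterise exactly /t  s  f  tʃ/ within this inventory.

The target set is precisely the extension of [−voice] in this inventory.

[−voice]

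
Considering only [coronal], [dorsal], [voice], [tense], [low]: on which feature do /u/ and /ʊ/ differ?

The two segments share [-coronal], [+dorsal], [+voice], [-low]. The only feature from the list on which they differ: /u/ is [+tense] while /ʊ/ is [-tense].

[tense]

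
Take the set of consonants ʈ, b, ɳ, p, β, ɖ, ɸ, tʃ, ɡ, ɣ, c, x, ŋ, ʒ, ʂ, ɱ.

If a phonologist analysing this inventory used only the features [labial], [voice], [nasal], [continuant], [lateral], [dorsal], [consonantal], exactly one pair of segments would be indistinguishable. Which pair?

Both /tʃ/ and /ʈ/ are [−labial], [−voice], [−nasal], [−continuant], [−lateral], [−dorsal], [+consonantal]. Since the list omits [strident], [delayed release] and [distributed] — which do distinguish the voiceless postalveolar affricate from the voiceless retroflex stop — this pair collapses; all other pairs remain distinct.

tʃ, ʈ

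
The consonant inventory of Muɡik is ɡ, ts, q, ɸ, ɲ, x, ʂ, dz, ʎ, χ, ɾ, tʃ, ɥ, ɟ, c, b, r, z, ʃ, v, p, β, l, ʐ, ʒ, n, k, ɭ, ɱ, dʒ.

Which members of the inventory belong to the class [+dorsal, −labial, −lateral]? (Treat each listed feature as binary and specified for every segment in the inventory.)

ɡ, q, ɲ, x, χ, ɟ, c, k

Checking each segment against [+dorsal], [−labial], [−lateral]: /ɡ/ (voiced velar stop), /q/ (voiceless uvular stop), /ɲ/ (palatal nasal), /x/ (voiceless velar fricative), /χ/ (voiceless uvular fricative), /ɟ/ (voiced palatal stop), among others, satisfy every feature; every other segment in the inventory fails at least one.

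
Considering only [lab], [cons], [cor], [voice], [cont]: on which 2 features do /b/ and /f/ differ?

/b/ (voiced bilabial stop) and /f/ (voiceless labiodental fricative) agree on [+labial], [+consonantal], [-coronal]. They differ on [voice] (/b/ [+], /f/ [-]), [continuant] (/b/ [-], /f/ [+]).

[voice], [continuant]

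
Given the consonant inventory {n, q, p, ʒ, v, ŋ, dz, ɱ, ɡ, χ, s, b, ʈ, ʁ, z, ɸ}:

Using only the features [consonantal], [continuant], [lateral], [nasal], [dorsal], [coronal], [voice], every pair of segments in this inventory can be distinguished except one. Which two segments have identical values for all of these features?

z, ʒ

/z/ (voiced alveolar fricative) and /ʒ/ (voiced postalveolar fricative) are both [+consonantal], [+continuant], [−lateral], [−nasal], [−dorsal], [+coronal], [+voice], so none of the listed features separates them. (They do differ in [anterior] and [distributed], which are not among the given features.) Every other pair in the inventory differs on at least one listed feature.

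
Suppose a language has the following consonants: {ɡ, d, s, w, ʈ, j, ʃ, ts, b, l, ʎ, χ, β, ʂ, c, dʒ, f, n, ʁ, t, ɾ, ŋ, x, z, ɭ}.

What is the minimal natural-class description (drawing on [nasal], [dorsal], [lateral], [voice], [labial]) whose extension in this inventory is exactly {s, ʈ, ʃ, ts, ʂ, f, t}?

/s, ʈ, ʃ, ts, ʂ, f, t/ are all [−voice], [−dorsal], and no other segment in the inventory matches both values. Dropping any one of them over-generates: [−dorsal] alone would also admit /d, b, l, β, …/; [−voice] alone would also admit /χ, c, x/. No other single listed feature picks out exactly this set either, so fewer than two features will not do.

[−voice, −dorsal]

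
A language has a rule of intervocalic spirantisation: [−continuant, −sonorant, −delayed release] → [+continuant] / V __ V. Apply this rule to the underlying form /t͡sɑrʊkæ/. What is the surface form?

[t͡sɑrʊxæ]

/k/ satisfies [−continuant, −sonorant, −delayed release] and sits in V __ V. The [+continuant] counterpart of the voiceless velar stop is /x/. Other segments in /t͡sɑrʊkæ/ either fail the structural description or are not in the environment, so the surface form is [t͡sɑrʊxæ].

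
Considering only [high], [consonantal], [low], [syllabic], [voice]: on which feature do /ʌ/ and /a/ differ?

[low]

/ʌ/ (mid back unrounded lax vowel) and /a/ (low unrounded vowel) agree on [-high], [-consonantal], [+syllabic], [+voice]. They differ on [low] (/ʌ/ [-], /a/ [+]).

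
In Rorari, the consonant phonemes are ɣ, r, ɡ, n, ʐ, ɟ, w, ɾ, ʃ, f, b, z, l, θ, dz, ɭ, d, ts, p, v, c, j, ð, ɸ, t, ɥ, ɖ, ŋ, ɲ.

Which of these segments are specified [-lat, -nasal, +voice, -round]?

Eliminate segments failing any feature: /n, ŋ, ɲ/ are [+nasal]; /w, ɥ/ are [+round]; /ʃ, f, θ, ts, p, c, ɸ, t/ are [-voice]; /l, ɭ/ are [+lateral]. The remaining /ɣ, r, ɡ, ʐ, ɟ, ɾ, b, z, dz, d, v, j, ð, ɖ/ satisfy [-lateral], [-nasal], [+voice], [-round].

ɣ, r, ɡ, ʐ, ɟ, ɾ, b, z, dz, d, v, j, ð, ɖ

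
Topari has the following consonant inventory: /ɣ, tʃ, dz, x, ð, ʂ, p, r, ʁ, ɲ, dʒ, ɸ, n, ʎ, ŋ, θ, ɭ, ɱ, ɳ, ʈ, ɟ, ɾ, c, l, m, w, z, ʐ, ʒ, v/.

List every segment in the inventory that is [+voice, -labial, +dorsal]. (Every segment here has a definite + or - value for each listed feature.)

Eliminate segments failing any feature: /tʃ, x, ʂ, p, ɸ, θ, ʈ, c/ are [-voice]; /dz, ð, r, dʒ, n, ɭ, ɳ, ɾ, l, z, ʐ, ʒ/ are [-dorsal]; /ɱ, m, w, v/ are [+labial]. The remaining /ɣ, ʁ, ɲ, ʎ, ŋ, ɟ/ satisfy [+voice], [-labial], [+dorsal].

ɣ, ʁ, ɲ, ʎ, ŋ, ɟ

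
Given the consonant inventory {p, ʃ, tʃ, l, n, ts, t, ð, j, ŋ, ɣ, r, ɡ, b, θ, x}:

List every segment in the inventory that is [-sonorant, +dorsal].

Checking each segment against [-sonorant], [+dorsal]: /ɣ/ (voiced velar fricative), /ɡ/ (voiced velar stop), /x/ (voiceless velar fricative) satisfy every feature; every other segment in the inventory fails at least one.

ɣ, ɡ, x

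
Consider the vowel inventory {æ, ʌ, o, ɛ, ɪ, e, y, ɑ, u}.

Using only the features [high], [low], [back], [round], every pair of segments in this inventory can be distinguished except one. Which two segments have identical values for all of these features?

Both /ɛ/ and /e/ are [-high], [-low], [-back], [-round]. Since the list omits [tense] — which does distinguish the mid front unrounded lax vowel from the mid front unrounded tense vowel — this pair collapses; all other pairs remain distinct.

ɛ, e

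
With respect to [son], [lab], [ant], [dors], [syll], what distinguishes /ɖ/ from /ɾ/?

[sonorant], [anterior]

/ɖ/ is the voiced retroflex stop and /ɾ/ is the alveolar tap. Both are [−labial], [−dorsal], [−syllabic]. /ɖ/ is [−sonorant] while /ɾ/ is [+sonorant]; /ɖ/ is [−anterior] while /ɾ/ is [+anterior], so the distinguishing features are [sonorant], [anterior].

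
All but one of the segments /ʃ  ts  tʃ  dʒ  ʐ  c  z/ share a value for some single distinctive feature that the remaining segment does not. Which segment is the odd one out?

c

[strident] (equivalently [dorsal]) groups all but one: /dʒ, z, ʐ, ʃ, ts, tʃ/ share [+strident] while /c/ (voiceless palatal stop) alone is [−strident]. Removing any other segment would not leave a single-feature class that excludes it.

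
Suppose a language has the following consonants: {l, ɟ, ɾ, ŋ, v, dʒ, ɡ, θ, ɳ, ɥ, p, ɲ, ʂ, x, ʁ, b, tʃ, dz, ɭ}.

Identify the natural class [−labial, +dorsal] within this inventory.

ɟ, ŋ, ɡ, ɲ, x, ʁ

First, the [−labial] segments are /l, ɟ, ɾ, ŋ, dʒ, ɡ, θ, ɳ, ɲ, ʂ, x, ʁ, tʃ, dz, ɭ/.
Of those, [+dorsal] leaves /ɟ, ŋ, ɡ, ɲ, x, ʁ/.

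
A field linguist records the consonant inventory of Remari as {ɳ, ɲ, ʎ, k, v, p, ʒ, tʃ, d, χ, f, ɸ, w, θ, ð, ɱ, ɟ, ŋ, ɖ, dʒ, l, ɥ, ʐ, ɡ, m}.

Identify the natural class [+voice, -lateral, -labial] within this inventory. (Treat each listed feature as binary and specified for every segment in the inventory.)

ɳ, ɲ, ʒ, d, ð, ɟ, ŋ, ɖ, dʒ, ʐ, ɡ

Checking each segment against [+voice], [-lateral], [-labial]: /ɳ/ (retroflex nasal), /ɲ/ (palatal nasal), /ʒ/ (voiced postalveolar fricative), /d/ (voiced alveolar stop), /ð/ (voiced dental fricative), /ɟ/ (voiced palatal stop), among others, satisfy every feature; every other segment in the inventory fails at least one.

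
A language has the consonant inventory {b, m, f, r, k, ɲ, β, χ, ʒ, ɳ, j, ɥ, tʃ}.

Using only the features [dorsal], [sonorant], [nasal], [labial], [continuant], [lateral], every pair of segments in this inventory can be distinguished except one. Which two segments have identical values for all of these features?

f, β

Both /f/ and /β/ are [−dorsal], [−sonorant], [−nasal], [+labial], [+continuant], [−lateral]. Since the list omits [voice] — which does distinguish the voiceless labiodental fricative from the voiced bilabial fricative — this pair collapses; all other pairs remain distinct.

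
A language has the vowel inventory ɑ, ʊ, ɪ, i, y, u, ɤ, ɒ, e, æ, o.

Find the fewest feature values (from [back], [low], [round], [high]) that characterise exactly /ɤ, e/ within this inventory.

Every target segment is [−high], [−low], [−round]; each remaining inventory member fails at least one of these. Each conjunct is needed — [−low, −round] alone would also admit /ɪ, i/; [−high, −round] alone would also admit /ɑ, æ/; [−high, −low] alone would also admit /o/ — and no other combination of two listed features has exactly this extension, so three is the minimum.

[−high, −low, −round]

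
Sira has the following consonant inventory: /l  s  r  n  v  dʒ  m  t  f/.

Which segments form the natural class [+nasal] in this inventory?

n, m

The [+nasal] segments here are /n, m/; the remaining /l, s, r, v, dʒ, t, f/ are [-nasal].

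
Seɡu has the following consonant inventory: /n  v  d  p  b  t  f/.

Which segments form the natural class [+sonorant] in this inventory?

The feature [sonorant] marks segments produced without turbulent airflow (nasals, liquids, glides, vowels). In this inventory /n/ has that property, so it is [+sonorant]; /v, d, p, b, t, f/ are [-sonorant].

n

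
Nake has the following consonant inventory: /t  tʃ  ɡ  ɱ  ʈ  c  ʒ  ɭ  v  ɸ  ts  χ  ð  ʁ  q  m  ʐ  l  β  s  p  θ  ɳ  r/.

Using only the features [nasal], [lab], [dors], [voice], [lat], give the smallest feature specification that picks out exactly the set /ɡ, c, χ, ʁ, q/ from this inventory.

The target set is precisely the extension of [+dorsal] in this inventory.

[+dors]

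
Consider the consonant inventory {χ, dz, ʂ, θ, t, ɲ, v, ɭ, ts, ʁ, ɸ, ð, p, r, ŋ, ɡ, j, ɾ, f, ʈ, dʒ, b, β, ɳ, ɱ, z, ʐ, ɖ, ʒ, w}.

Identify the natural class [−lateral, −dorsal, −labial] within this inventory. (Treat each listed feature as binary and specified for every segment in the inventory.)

Checking each segment against [−lateral], [−dorsal], [−labial]: /dz/ (voiced alveolar affricate), /ʂ/ (voiceless retroflex fricative), /θ/ (voiceless dental fricative), /t/ (voiceless alveolar stop), /ts/ (voiceless alveolar affricate), /ð/ (voiced dental fricative), among others, satisfy every feature; every other segment in the inventory fails at least one.

dz, ʂ, θ, t, ts, ð, r, ɾ, ʈ, dʒ, ɳ, z, ʐ, ɖ, ʒ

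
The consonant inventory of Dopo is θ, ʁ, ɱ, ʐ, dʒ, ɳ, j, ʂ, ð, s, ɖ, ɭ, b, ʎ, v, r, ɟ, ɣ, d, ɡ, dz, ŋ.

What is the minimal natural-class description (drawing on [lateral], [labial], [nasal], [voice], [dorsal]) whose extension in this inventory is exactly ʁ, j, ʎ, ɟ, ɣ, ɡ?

The class [-nasal], [+dorsal] has exactly /ʁ, j, ʎ, ɟ, ɣ, ɡ/ as its extension in this inventory. No smaller conjunction from the listed features achieves this: [+dorsal] alone would also admit /ŋ/; [-nasal] alone would also admit /θ, ʐ, dʒ, ʂ, …/; and checking the remaining single features turns up none with this extension.

[-nasal, +dorsal]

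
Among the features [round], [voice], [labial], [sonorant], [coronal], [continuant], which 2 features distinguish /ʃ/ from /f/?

[labial], [coronal]

/ʃ/ is the voiceless postalveolar fricative and /f/ is the voiceless labiodental fricative. Both are [-round], [-voice], [-sonorant], [+continuant]. /ʃ/ is [-labial] while /f/ is [+labial]; /ʃ/ is [+coronal] while /f/ is [-coronal], so the distinguishing features are [labial], [coronal].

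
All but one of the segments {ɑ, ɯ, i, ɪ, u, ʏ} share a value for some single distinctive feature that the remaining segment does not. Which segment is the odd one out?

/ʏ, ɯ, u, i, ɪ/ are all [+high], but /ɑ/ (low back unrounded vowel) is [−high]. No other single segment can be removed to leave a set sharing one feature value that the removed segment lacks, so /ɑ/ is the odd one out.

ɑ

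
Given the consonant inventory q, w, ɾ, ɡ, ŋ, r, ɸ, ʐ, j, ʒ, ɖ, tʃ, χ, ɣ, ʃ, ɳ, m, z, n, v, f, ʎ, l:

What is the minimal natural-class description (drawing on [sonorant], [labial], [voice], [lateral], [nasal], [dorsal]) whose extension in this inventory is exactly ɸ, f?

[−voice, +labial]

Every target segment is [−voice], [+labial]; each remaining inventory member fails at least one of these. Each conjunct is needed — [+labial] alone would also admit /w, m, v/; [−voice] alone would also admit /q, tʃ, χ, ʃ/ — and no other single listed feature has exactly this extension, so two is the minimum.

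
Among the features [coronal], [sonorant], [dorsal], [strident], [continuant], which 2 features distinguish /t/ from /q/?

[coronal], [dorsal]

The two segments share [−sonorant], [−strident], [−continuant]. The only features from the list on which they differ: /t/ is [+coronal] while /q/ is [−coronal]; /t/ is [−dorsal] while /q/ is [+dorsal].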